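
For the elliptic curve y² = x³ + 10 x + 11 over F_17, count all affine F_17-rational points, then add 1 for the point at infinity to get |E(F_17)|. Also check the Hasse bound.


Affine points = {(3, 0), (4, 8), (4, 9), (5, 4), (5, 13), (6, 7), (6, 10), (7, 4), (7, 13), (8, 5), (8, 12), (13, 3), (13, 14), (15, 0), (16, 0)}; affine count = 15; |E(F_17)| = 16.

Discriminant check: Δ ∝ 4a³ + 27b² = 4·10³ + 27·11² = 4·1000 + 27·121 ≡ 8 (mod 17). Nonzero ⇒ E is nonsingular.
For each x ∈ F_17, compute rhs = x³ + 10·x + 11 mod 17, then count y ∈ F_17 with y² ≡ rhs.
  x = 0: rhs = 11, matching y values: none (0 points).
  x = 1: rhs = 5, matching y values: none (0 points).
  x = 2: rhs = 5, matching y values: none (0 points).
  x = 3: rhs = 0, matching y values: 0 (1 points).
  x = 4: rhs = 13, matching y values: 8, 9 (2 points).
  x = 5: rhs = 16, matching y values: 4, 13 (2 points).
  x = 6: rhs = 15, matching y values: 7, 10 (2 points).
  x = 7: rhs = 16, matching y values: 4, 13 (2 points).
  x = 8: rhs = 8, matching y values: 5, 12 (2 points).
  x = 9: rhs = 14, matching y values: none (0 points).
  x = 10: rhs = 6, matching y values: none (0 points).
  x = 11: rhs = 7, matching y values: none (0 points).
  x = 12: rhs = 6, matching y values: none (0 points).
  x = 13: rhs = 9, matching y values: 3, 14 (2 points).
  x = 14: rhs = 5, matching y values: none (0 points).
  x = 15: rhs = 0, matching y values: 0 (1 points).
  x = 16: rhs = 0, matching y values: 0 (1 points).
Total affine count: 15.
Full point count |E(F_17)| = 15 + 1 = 16.
Hasse bound: |16 − (17+1)| = |-2| = 2 ≤ 2√17 ≈ 8.2462 ✓.


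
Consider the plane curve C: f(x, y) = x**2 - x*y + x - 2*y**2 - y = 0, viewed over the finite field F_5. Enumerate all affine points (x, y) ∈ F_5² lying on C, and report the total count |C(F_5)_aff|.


Affine F_5-points: {(0, 0), (0, 2), (1, 2), (4, 0)}; count = 4.

For each of the 25 pairs (x, y) ∈ F_5², evaluate f(x, y) mod 5. Record the zeros.
  x = 0: [0↦0, 1↦2, 2↦0, 3↦4, 4↦4]  zeros at y ∈ {0, 2}
  x = 1: [0↦2, 1↦3, 2↦0, 3↦3, 4↦2]  zeros at y ∈ {2}
  x = 2: [0↦1, 1↦1, 2↦2, 3↦4, 4↦2]  zeros at y ∈ ∅
  x = 3: [0↦2, 1↦1, 2↦1, 3↦2, 4↦4]  zeros at y ∈ ∅
  x = 4: [0↦0, 1↦3, 2↦2, 3↦2, 4↦3]  zeros at y ∈ {0}
Collecting zeros: affine points = {(0, 0), (0, 2), (1, 2), (4, 0)}.
Total count |C(F_5)_aff| = 4.


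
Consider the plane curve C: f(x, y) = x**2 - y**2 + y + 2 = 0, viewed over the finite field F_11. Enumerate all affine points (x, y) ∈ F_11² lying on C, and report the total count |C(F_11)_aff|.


Affine F_11-points: {(0, 2), (0, 10), (2, 3), (2, 9), (3, 0), (3, 1), (8, 0), (8, 1), (9, 3), (9, 9)}; count = 10.

For each of the 121 pairs (x, y) ∈ F_11², evaluate f(x, y) mod 11. Record the zeros.
  x = 0: [0↦2, 1↦2, 2↦0, 3↦7, 4↦1, 5↦4, 6↦5, 7↦4, 8↦1, 9↦7, 10↦0]  zeros at y ∈ {2, 10}
  x = 1: [0↦3, 1↦3, 2↦1, 3↦8, 4↦2, 5↦5, 6↦6, 7↦5, 8↦2, 9↦8, 10↦1]  zeros at y ∈ ∅
  x = 2: [0↦6, 1↦6, 2↦4, 3↦0, 4↦5, 5↦8, 6↦9, 7↦8, 8↦5, 9↦0, 10↦4]  zeros at y ∈ {3, 9}
  x = 3: [0↦0, 1↦0, 2↦9, 3↦5, 4↦10, 5↦2, 6↦3, 7↦2, 8↦10, 9↦5, 10↦9]  zeros at y ∈ {0, 1}
  x = 4: [0↦7, 1↦7, 2↦5, 3↦1, 4↦6, 5↦9, 6↦10, 7↦9, 8↦6, 9↦1, 10↦5]  zeros at y ∈ ∅
  x = 5: [0↦5, 1↦5, 2↦3, 3↦10, 4↦4, 5↦7, 6↦8, 7↦7, 8↦4, 9↦10, 10↦3]  zeros at y ∈ ∅
  x = 6: [0↦5, 1↦5, 2↦3, 3↦10, 4↦4, 5↦7, 6↦8, 7↦7, 8↦4, 9↦10, 10↦3]  zeros at y ∈ ∅
  x = 7: [0↦7, 1↦7, 2↦5, 3↦1, 4↦6, 5↦9, 6↦10, 7↦9, 8↦6, 9↦1, 10↦5]  zeros at y ∈ ∅
  x = 8: [0↦0, 1↦0, 2↦9, 3↦5, 4↦10, 5↦2, 6↦3, 7↦2, 8↦10, 9↦5, 10↦9]  zeros at y ∈ {0, 1}
  x = 9: [0↦6, 1↦6, 2↦4, 3↦0, 4↦5, 5↦8, 6↦9, 7↦8, 8↦5, 9↦0, 10↦4]  zeros at y ∈ {3, 9}
  x = 10: [0↦3, 1↦3, 2↦1, 3↦8, 4↦2, 5↦5, 6↦6, 7↦5, 8↦2, 9↦8, 10↦1]  zeros at y ∈ ∅
Collecting zeros: affine points = {(0, 2), (0, 10), (2, 3), (2, 9), (3, 0), (3, 1), (8, 0), (8, 1), (9, 3), (9, 9)}.
Total count |C(F_11)_aff| = 10.


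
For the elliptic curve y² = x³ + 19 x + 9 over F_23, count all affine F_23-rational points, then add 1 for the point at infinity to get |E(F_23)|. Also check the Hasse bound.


Affine points = {(0, 3), (0, 20), (1, 11), (1, 12), (2, 3), (2, 20), (3, 1), (3, 22), (7, 5), (7, 18), (8, 11), (8, 12), (9, 9), (9, 14), (10, 7), (10, 16), (11, 10), (11, 13), (14, 11), (14, 12), (15, 9), (15, 14), (16, 4), (16, 19), (17, 1), (17, 22), (21, 3), (21, 20), (22, 9), (22, 14)}; affine count = 30; |E(F_23)| = 31.

Discriminant check: Δ ∝ 4a³ + 27b² = 4·19³ + 27·9² = 4·6859 + 27·81 ≡ 22 (mod 23). Nonzero ⇒ E is nonsingular.
For each x ∈ F_23, compute rhs = x³ + 19·x + 9 mod 23, then count y ∈ F_23 with y² ≡ rhs.
  x = 0: rhs = 9, matching y values: 3, 20 (2 points).
  x = 1: rhs = 6, matching y values: 11, 12 (2 points).
  x = 2: rhs = 9, matching y values: 3, 20 (2 points).
  x = 3: rhs = 1, matching y values: 1, 22 (2 points).
  x = 4: rhs = 11, matching y values: none (0 points).
  x = 5: rhs = 22, matching y values: none (0 points).
  x = 6: rhs = 17, matching y values: none (0 points).
  x = 7: rhs = 2, matching y values: 5, 18 (2 points).
  x = 8: rhs = 6, matching y values: 11, 12 (2 points).
  x = 9: rhs = 12, matching y values: 9, 14 (2 points).
  x = 10: rhs = 3, matching y values: 7, 16 (2 points).
  x = 11: rhs = 8, matching y values: 10, 13 (2 points).
  x = 12: rhs = 10, matching y values: none (0 points).
  x = 13: rhs = 15, matching y values: none (0 points).
  x = 14: rhs = 6, matching y values: 11, 12 (2 points).
  x = 15: rhs = 12, matching y values: 9, 14 (2 points).
  x = 16: rhs = 16, matching y values: 4, 19 (2 points).
  x = 17: rhs = 1, matching y values: 1, 22 (2 points).
  x = 18: rhs = 19, matching y values: none (0 points).
  x = 19: rhs = 7, matching y values: none (0 points).
  x = 20: rhs = 17, matching y values: none (0 points).
  x = 21: rhs = 9, matching y values: 3, 20 (2 points).
  x = 22: rhs = 12, matching y values: 9, 14 (2 points).
Total affine count: 30.
Full point count |E(F_23)| = 30 + 1 = 31.
Hasse bound: |31 − (23+1)| = |7| = 7 ≤ 2√23 ≈ 9.5917 ✓.


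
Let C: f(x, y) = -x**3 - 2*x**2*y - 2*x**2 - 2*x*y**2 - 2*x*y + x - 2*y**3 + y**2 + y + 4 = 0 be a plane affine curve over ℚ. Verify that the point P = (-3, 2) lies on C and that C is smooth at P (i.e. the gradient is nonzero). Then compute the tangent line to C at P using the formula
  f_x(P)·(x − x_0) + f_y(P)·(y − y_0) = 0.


Tangent line at P: -2*x - 7*y + 8 = 0.

Step 1: f(-3, 2) = 0, so P lies on C.
Step 2: partial derivatives
  f_x(x, y) = -3*x**2 - 4*x*y - 4*x - 2*y**2 - 2*y + 1, f_y(x, y) = -2*x**2 - 4*x*y - 2*x - 6*y**2 + 2*y + 1.
  f_x(P) = -2, f_y(P) = -7 (gradient nonzero, so P is smooth).
Step 3: tangent line at P: -2·(x − -3) + -7·(y − 2) = 0.
Expanding: -2*x - 7*y + 8 = 0.


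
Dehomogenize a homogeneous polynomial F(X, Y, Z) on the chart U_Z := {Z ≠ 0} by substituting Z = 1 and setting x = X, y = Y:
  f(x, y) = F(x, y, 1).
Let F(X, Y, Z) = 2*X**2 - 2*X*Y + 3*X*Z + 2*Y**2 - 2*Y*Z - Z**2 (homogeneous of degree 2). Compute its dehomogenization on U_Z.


f(x, y) = 2*x**2 - 2*x*y + 3*x + 2*y**2 - 2*y - 1

On U_Z we set Z = 1. Each monomial c·X^i·Y^j·Z^k in F becomes c·x^i·y^j·1^k = c·x^i·y^j.
Substituting Z = 1: F(X, Y, 1) = 2*x**2 - 2*x*y + 3*x + 2*y**2 - 2*y - 1.
Note: deg(f) ≤ deg(F) = 2; strict inequality happens when F is divisible by Z (lost terms).


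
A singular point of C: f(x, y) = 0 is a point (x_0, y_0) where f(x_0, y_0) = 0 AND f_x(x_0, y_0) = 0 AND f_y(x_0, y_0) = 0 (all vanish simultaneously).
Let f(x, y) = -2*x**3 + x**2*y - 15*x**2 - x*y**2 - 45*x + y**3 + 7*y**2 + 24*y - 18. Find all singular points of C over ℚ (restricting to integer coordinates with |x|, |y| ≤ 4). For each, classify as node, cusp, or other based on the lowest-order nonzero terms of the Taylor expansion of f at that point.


Singular points: {(-3, -3)}; classification: cusp.

Compute partial derivatives:
  f_x = -6*x**2 + 2*x*y - 30*x - y**2 - 45.
  f_y = x**2 - 2*x*y + 3*y**2 + 14*y + 24.
Scan x_0 ∈ {−4, ..., 4}. For each x_0, f_y(x_0, y) is a polynomial in y; find its integer roots y ∈ {−4, ..., 4}, then test f_x and f at those candidates.
  x = -4: f_y(-4, y) = 3*y**2 + 22*y + 40; vanishes at y ∈ {-4}. (-4, -4): f_x = -5 ≠ 0.
  x = -3: f_y(-3, y) = 3*y**2 + 20*y + 33; vanishes at y ∈ {-3}. (-3, -3): f_x = 0, f = 0 — SINGULAR.
  x = -2: f_y(-2, y) = 3*y**2 + 18*y + 28; no integer root y with |y| ≤ 4.
  x = -1: f_y(-1, y) = 3*y**2 + 16*y + 25; no integer root y with |y| ≤ 4.
  x = 0: f_y(0, y) = 3*y**2 + 14*y + 24; no integer root y with |y| ≤ 4.
  x = 1: f_y(1, y) = 3*y**2 + 12*y + 25; no integer root y with |y| ≤ 4.
  x = 2: f_y(2, y) = 3*y**2 + 10*y + 28; no integer root y with |y| ≤ 4.
  x = 3: f_y(3, y) = 3*y**2 + 8*y + 33; no integer root y with |y| ≤ 4.
  x = 4: f_y(4, y) = 3*y**2 + 6*y + 40; no integer root y with |y| ≤ 4.
Only singular point on the grid: (-3, -3).
Classify: substitute x = -3 + u, y = -3 + v and expand: f = -2*u**3 + u**2*v - u*v**2 + v**3 + v**2.
No constant or linear terms (consistent with a singular point). Quadratic part: v**2. Cubic part: -2*u**3 + u**2*v - u*v**2 + v**3.
The quadratic part v**2 is a perfect square, so there is a single (double) tangent line v = 0, i.e. y = -3. Restricting the cubic part to that line (v = 0) leaves -2*u**3 ≠ 0, so f is not divisible by v and the branch is v² ≈ 2*u**3 to lowest order — this is a cusp.
Classification: cusp.


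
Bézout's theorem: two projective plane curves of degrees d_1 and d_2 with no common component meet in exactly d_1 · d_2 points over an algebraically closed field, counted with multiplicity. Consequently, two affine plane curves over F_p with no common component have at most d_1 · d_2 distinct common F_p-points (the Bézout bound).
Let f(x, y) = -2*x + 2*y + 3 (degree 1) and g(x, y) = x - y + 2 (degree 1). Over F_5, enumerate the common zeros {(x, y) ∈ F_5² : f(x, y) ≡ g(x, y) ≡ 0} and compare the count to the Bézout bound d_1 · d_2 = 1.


Common zeros: ∅; count = 0; Bézout bound = 1.

deg(f) = 1, deg(g) = 1, so Bézout bound = 1.
Scan x ∈ F_5. For each x, list the y ∈ F_5 with f(x, y) ≡ 0 and those with g(x, y) ≡ 0 (mod 5); the common zeros in that column are the intersection.
  x = 0: f ≡ 0 at y ∈ {1}; g ≡ 0 at y ∈ {2}; common: ∅.
  x = 1: f ≡ 0 at y ∈ {2}; g ≡ 0 at y ∈ {3}; common: ∅.
  x = 2: f ≡ 0 at y ∈ {3}; g ≡ 0 at y ∈ {4}; common: ∅.
  x = 3: f ≡ 0 at y ∈ {4}; g ≡ 0 at y ∈ {0}; common: ∅.
  x = 4: f ≡ 0 at y ∈ {0}; g ≡ 0 at y ∈ {1}; common: ∅.
Collecting: common zeros = ∅, so the count is 0.
Comparison with the Bézout bound: 0 ≤ 1 = deg(f)·deg(g), as expected for curves with no common component (the affine F_5-count falls short of the bound because intersections may lie at infinity, over extension fields, or carry multiplicity).


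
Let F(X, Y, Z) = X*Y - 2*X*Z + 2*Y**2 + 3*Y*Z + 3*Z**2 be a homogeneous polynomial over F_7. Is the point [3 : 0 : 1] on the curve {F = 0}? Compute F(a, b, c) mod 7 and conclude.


F(3,0,1) ≡ 4 (mod 7); P is NOT on the curve.

Evaluate F(3, 0, 1) term-by-term (mod 7).
  X*Y ↦ 1·3·0·1 = 0
  -2*X*Z ↦ -2·3·1·1 = -6
  2*Y**2 ↦ 2·1·0·1 = 0
  3*Y*Z ↦ 3·1·0·1 = 0
  3*Z**2 ↦ 3·1·1·1 = 3
Sum: F(3, 0, 1) = (0) + (-6) + (0) + (0) + (3) = -3.
Reducing mod 7: -3 ≡ 4 (mod 7).
Since F(a, b, c) ≡ 4 ≠ 0 (mod 7), P does NOT lie on the curve.


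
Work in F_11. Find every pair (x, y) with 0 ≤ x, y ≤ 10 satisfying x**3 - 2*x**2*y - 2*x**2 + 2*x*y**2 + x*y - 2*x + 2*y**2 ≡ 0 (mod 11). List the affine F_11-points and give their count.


Affine F_11-points: {(0, 0), (1, 1), (1, 2), (2, 6), (4, 8), (5, 4), (5, 8), (6, 0), (7, 0), (7, 5), (8, 4), (8, 10), (9, 8), (9, 9), (10, 7)}; count = 15.

For each of the 121 pairs (x, y) ∈ F_11², evaluate f(x, y) mod 11. Record the zeros.
  x = 0: [0↦0, 1↦2, 2↦8, 3↦7, 4↦10, 5↦6, 6↦6, 7↦10, 8↦7, 9↦8, 10↦2]  zeros at y ∈ {0}
  x = 1: [0↦8, 1↦0, 2↦0, 3↦8, 4↦2, 5↦4, 6↦3, 7↦10, 8↦3, 9↦4, 10↦2]  zeros at y ∈ {1, 2}
  x = 2: [0↦7, 1↦7, 2↦8, 3↦10, 4↦2, 5↦6, 6↦0, 7↦6, 8↦2, 9↦10, 10↦8]  zeros at y ∈ {6}
  x = 3: [0↦3, 1↦7, 2↦5, 3↦8, 4↦5, 5↦7, 6↦3, 7↦4, 8↦10, 9↦10, 10↦4]  zeros at y ∈ ∅
  x = 4: [0↦2, 1↦6, 2↦8, 3↦8, 4↦6, 5↦2, 6↦7, 7↦10, 8↦0, 9↦10, 10↦7]  zeros at y ∈ {8}
  x = 5: [0↦10, 1↦10, 2↦1, 3↦5, 4↦0, 5↦8, 6↦7, 7↦8, 8↦0, 9↦5, 10↦1]  zeros at y ∈ {4, 8}
  x = 6: [0↦0, 1↦3, 2↦1, 3↦5, 4↦4, 5↦9, 6↦9, 7↦4, 8↦5, 9↦1, 10↦3]  zeros at y ∈ {0}
  x = 7: [0↦0, 1↦2, 2↦3, 3↦3, 4↦2, 5↦0, 6↦8, 7↦4, 8↦10, 9↦4, 10↦8]  zeros at y ∈ {0, 5}
  x = 8: [0↦5, 1↦2, 2↦2, 3↦5, 4↦0, 5↦9, 6↦10, 7↦3, 8↦10, 9↦9, 10↦0]  zeros at y ∈ {4, 10}
  x = 9: [0↦10, 1↦9, 2↦4, 3↦6, 4↦4, 5↦9, 6↦10, 7↦7, 8↦0, 9↦0, 10↦7]  zeros at y ∈ {8, 9}
  x = 10: [0↦10, 1↦7, 2↦4, 3↦1, 4↦9, 5↦6, 6↦3, 7↦0, 8↦8, 9↦5, 10↦2]  zeros at y ∈ {7}
Collecting zeros: affine points = {(0, 0), (1, 1), (1, 2), (2, 6), (4, 8), (5, 4), (5, 8), (6, 0), (7, 0), (7, 5), (8, 4), (8, 10), (9, 8), (9, 9), (10, 7)}.
Total count |C(F_11)_aff| = 15.


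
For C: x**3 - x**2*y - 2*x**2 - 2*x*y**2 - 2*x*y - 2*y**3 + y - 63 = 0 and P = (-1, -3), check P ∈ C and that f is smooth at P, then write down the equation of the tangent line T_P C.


Tangent line at P: -11*x - 64*y - 203 = 0.

Step 1: f(-1, -3) = 0, so P lies on C.
Step 2: partial derivatives
  f_x(x, y) = 3*x**2 - 2*x*y - 4*x - 2*y**2 - 2*y, f_y(x, y) = -x**2 - 4*x*y - 2*x - 6*y**2 + 1.
  f_x(P) = -11, f_y(P) = -64 (gradient nonzero, so P is smooth).
Step 3: tangent line at P: -11·(x − -1) + -64·(y − -3) = 0.
Expanding: -11*x - 64*y - 203 = 0.


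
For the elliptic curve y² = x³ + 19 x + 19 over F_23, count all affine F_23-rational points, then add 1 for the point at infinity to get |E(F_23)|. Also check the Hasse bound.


Affine points = {(1, 4), (1, 19), (5, 3), (5, 20), (6, 2), (6, 21), (7, 9), (7, 14), (8, 4), (8, 19), (10, 6), (10, 17), (11, 8), (11, 15), (13, 5), (13, 18), (14, 4), (14, 19), (16, 7), (16, 16), (18, 11), (18, 12), (20, 2), (20, 21)}; affine count = 24; |E(F_23)| = 25.

Discriminant check: Δ ∝ 4a³ + 27b² = 4·19³ + 27·19² = 4·6859 + 27·361 ≡ 15 (mod 23). Nonzero ⇒ E is nonsingular.
For each x ∈ F_23, compute rhs = x³ + 19·x + 19 mod 23, then count y ∈ F_23 with y² ≡ rhs.
  x = 0: rhs = 19, matching y values: none (0 points).
  x = 1: rhs = 16, matching y values: 4, 19 (2 points).
  x = 2: rhs = 19, matching y values: none (0 points).
  x = 3: rhs = 11, matching y values: none (0 points).
  x = 4: rhs = 21, matching y values: none (0 points).
  x = 5: rhs = 9, matching y values: 3, 20 (2 points).
  x = 6: rhs = 4, matching y values: 2, 21 (2 points).
  x = 7: rhs = 12, matching y values: 9, 14 (2 points).
  x = 8: rhs = 16, matching y values: 4, 19 (2 points).
  x = 9: rhs = 22, matching y values: none (0 points).
  x = 10: rhs = 13, matching y values: 6, 17 (2 points).
  x = 11: rhs = 18, matching y values: 8, 15 (2 points).
  x = 12: rhs = 20, matching y values: none (0 points).
  x = 13: rhs = 2, matching y values: 5, 18 (2 points).
  x = 14: rhs = 16, matching y values: 4, 19 (2 points).
  x = 15: rhs = 22, matching y values: none (0 points).
  x = 16: rhs = 3, matching y values: 7, 16 (2 points).
  x = 17: rhs = 11, matching y values: none (0 points).
  x = 18: rhs = 6, matching y values: 11, 12 (2 points).
  x = 19: rhs = 17, matching y values: none (0 points).
  x = 20: rhs = 4, matching y values: 2, 21 (2 points).
  x = 21: rhs = 19, matching y values: none (0 points).
  x = 22: rhs = 22, matching y values: none (0 points).
Total affine count: 24.
Full point count |E(F_23)| = 24 + 1 = 25.
Hasse bound: |25 − (23+1)| = |1| = 1 ≤ 2√23 ≈ 9.5917 ✓.


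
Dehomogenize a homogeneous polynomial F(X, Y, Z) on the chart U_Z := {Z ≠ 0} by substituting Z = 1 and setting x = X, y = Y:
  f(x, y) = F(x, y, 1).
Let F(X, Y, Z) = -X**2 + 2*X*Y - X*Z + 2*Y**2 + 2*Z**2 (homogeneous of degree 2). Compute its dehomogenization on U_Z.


f(x, y) = -x**2 + 2*x*y - x + 2*y**2 + 2

On U_Z we set Z = 1. Each monomial c·X^i·Y^j·Z^k in F becomes c·x^i·y^j·1^k = c·x^i·y^j.
Substituting Z = 1: F(X, Y, 1) = -x**2 + 2*x*y - x + 2*y**2 + 2.
Note: deg(f) ≤ deg(F) = 2; strict inequality happens when F is divisible by Z (lost terms).


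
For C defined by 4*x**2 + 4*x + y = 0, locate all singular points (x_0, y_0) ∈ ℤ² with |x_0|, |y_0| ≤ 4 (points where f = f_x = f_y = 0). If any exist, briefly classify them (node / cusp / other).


No singular points in the scanned grid; C is smooth there.

Compute partial derivatives:
  f_x = 8*x + 4.
  f_y = 1.
f_y = 1 is a nonzero constant, so f_y never vanishes: no point (x, y) can satisfy f = f_x = f_y = 0. In particular no (x, y) ∈ {−4, ..., 4}² is singular; the curve is smooth.


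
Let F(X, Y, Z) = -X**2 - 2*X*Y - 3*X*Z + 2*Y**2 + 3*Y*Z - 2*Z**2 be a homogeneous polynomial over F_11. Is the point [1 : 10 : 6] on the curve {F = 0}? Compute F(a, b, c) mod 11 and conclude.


F(1,10,6) ≡ 5 (mod 11); P is NOT on the curve.

Evaluate F(1, 10, 6) term-by-term (mod 11).
  -X**2 ↦ -1·1·1·1 = -1
  -2*X*Y ↦ -2·1·10·1 = -20
  -3*X*Z ↦ -3·1·1·6 = -18
  2*Y**2 ↦ 2·1·100·1 = 200
  3*Y*Z ↦ 3·1·10·6 = 180
  -2*Z**2 ↦ -2·1·1·36 = -72
Sum: F(1, 10, 6) = (-1) + (-20) + (-18) + (200) + (180) + (-72) = 269.
Reducing mod 11: 269 ≡ 5 (mod 11).
Since F(a, b, c) ≡ 5 ≠ 0 (mod 11), P does NOT lie on the curve.


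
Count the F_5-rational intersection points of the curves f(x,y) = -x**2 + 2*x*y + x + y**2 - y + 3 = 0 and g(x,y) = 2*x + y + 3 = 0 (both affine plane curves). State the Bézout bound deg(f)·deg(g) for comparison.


Common zeros: {(0, 2), (4, 4)}; count = 2; Bézout bound = 2.

deg(f) = 2, deg(g) = 1, so Bézout bound = 2.
Scan x ∈ F_5. For each x, list the y ∈ F_5 with f(x, y) ≡ 0 and those with g(x, y) ≡ 0 (mod 5); the common zeros in that column are the intersection.
  x = 0: f ≡ 0 at y ∈ {2, 4}; g ≡ 0 at y ∈ {2}; common: {2}.
  x = 1: f ≡ 0 at y ∈ {1, 3}; g ≡ 0 at y ∈ {0}; common: ∅.
  x = 2: f ≡ 0 at y ∈ {1}; g ≡ 0 at y ∈ {3}; common: ∅.
  x = 3: f ≡ 0 at y ∈ ∅; g ≡ 0 at y ∈ {1}; common: ∅.
  x = 4: f ≡ 0 at y ∈ {4}; g ≡ 0 at y ∈ {4}; common: {4}.
Collecting: common zeros = {(0, 2), (4, 4)}, so the count is 2.
Comparison with the Bézout bound: 2 ≤ 2 = deg(f)·deg(g), as expected for curves with no common component (the bound is attained).


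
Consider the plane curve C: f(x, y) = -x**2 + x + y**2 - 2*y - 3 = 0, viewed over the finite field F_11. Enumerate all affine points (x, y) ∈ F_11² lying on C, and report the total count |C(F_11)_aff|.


Affine F_11-points: {(0, 3), (0, 10), (1, 3), (1, 10), (4, 5), (4, 8), (6, 0), (6, 2), (8, 5), (8, 8)}; count = 10.

For each of the 121 pairs (x, y) ∈ F_11², evaluate f(x, y) mod 11. Record the zeros.
  x = 0: [0↦8, 1↦7, 2↦8, 3↦0, 4↦5, 5↦1, 6↦10, 7↦10, 8↦1, 9↦5, 10↦0]  zeros at y ∈ {3, 10}
  x = 1: [0↦8, 1↦7, 2↦8, 3↦0, 4↦5, 5↦1, 6↦10, 7↦10, 8↦1, 9↦5, 10↦0]  zeros at y ∈ {3, 10}
  x = 2: [0↦6, 1↦5, 2↦6, 3↦9, 4↦3, 5↦10, 6↦8, 7↦8, 8↦10, 9↦3, 10↦9]  zeros at y ∈ ∅
  x = 3: [0↦2, 1↦1, 2↦2, 3↦5, 4↦10, 5↦6, 6↦4, 7↦4, 8↦6, 9↦10, 10↦5]  zeros at y ∈ ∅
  x = 4: [0↦7, 1↦6, 2↦7, 3↦10, 4↦4, 5↦0, 6↦9, 7↦9, 8↦0, 9↦4, 10↦10]  zeros at y ∈ {5, 8}
  x = 5: [0↦10, 1↦9, 2↦10, 3↦2, 4↦7, 5↦3, 6↦1, 7↦1, 8↦3, 9↦7, 10↦2]  zeros at y ∈ ∅
  x = 6: [0↦0, 1↦10, 2↦0, 3↦3, 4↦8, 5↦4, 6↦2, 7↦2, 8↦4, 9↦8, 10↦3]  zeros at y ∈ {0, 2}
  x = 7: [0↦10, 1↦9, 2↦10, 3↦2, 4↦7, 5↦3, 6↦1, 7↦1, 8↦3, 9↦7, 10↦2]  zeros at y ∈ ∅
  x = 8: [0↦7, 1↦6, 2↦7, 3↦10, 4↦4, 5↦0, 6↦9, 7↦9, 8↦0, 9↦4, 10↦10]  zeros at y ∈ {5, 8}
  x = 9: [0↦2, 1↦1, 2↦2, 3↦5, 4↦10, 5↦6, 6↦4, 7↦4, 8↦6, 9↦10, 10↦5]  zeros at y ∈ ∅
  x = 10: [0↦6, 1↦5, 2↦6, 3↦9, 4↦3, 5↦10, 6↦8, 7↦8, 8↦10, 9↦3, 10↦9]  zeros at y ∈ ∅
Collecting zeros: affine points = {(0, 3), (0, 10), (1, 3), (1, 10), (4, 5), (4, 8), (6, 0), (6, 2), (8, 5), (8, 8)}.
Total count |C(F_11)_aff| = 10.


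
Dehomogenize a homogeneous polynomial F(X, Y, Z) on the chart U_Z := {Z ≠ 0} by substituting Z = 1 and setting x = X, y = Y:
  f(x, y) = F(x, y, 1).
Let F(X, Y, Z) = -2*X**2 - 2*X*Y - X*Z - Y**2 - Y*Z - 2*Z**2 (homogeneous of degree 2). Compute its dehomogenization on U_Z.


f(x, y) = -2*x**2 - 2*x*y - x - y**2 - y - 2

On U_Z we set Z = 1. Each monomial c·X^i·Y^j·Z^k in F becomes c·x^i·y^j·1^k = c·x^i·y^j.
Substituting Z = 1: F(X, Y, 1) = -2*x**2 - 2*x*y - x - y**2 - y - 2.
Note: deg(f) ≤ deg(F) = 2; strict inequality happens when F is divisible by Z (lost terms).


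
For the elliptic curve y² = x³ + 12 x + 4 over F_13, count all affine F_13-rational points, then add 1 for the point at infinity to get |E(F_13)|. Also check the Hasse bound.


Affine points = {(0, 2), (0, 11), (1, 2), (1, 11), (2, 6), (2, 7), (4, 5), (4, 8), (8, 1), (8, 12), (9, 3), (9, 10), (12, 2), (12, 11)}; affine count = 14; |E(F_13)| = 15.

Discriminant check: Δ ∝ 4a³ + 27b² = 4·12³ + 27·4² = 4·1728 + 27·16 ≡ 12 (mod 13). Nonzero ⇒ E is nonsingular.
For each x ∈ F_13, compute rhs = x³ + 12·x + 4 mod 13, then count y ∈ F_13 with y² ≡ rhs.
  x = 0: rhs = 4, matching y values: 2, 11 (2 points).
  x = 1: rhs = 4, matching y values: 2, 11 (2 points).
  x = 2: rhs = 10, matching y values: 6, 7 (2 points).
  x = 3: rhs = 2, matching y values: none (0 points).
  x = 4: rhs = 12, matching y values: 5, 8 (2 points).
  x = 5: rhs = 7, matching y values: none (0 points).
  x = 6: rhs = 6, matching y values: none (0 points).
  x = 7: rhs = 2, matching y values: none (0 points).
  x = 8: rhs = 1, matching y values: 1, 12 (2 points).
  x = 9: rhs = 9, matching y values: 3, 10 (2 points).
  x = 10: rhs = 6, matching y values: none (0 points).
  x = 11: rhs = 11, matching y values: none (0 points).
  x = 12: rhs = 4, matching y values: 2, 11 (2 points).
Total affine count: 14.
Full point count |E(F_13)| = 14 + 1 = 15.
Hasse bound: |15 − (13+1)| = |1| = 1 ≤ 2√13 ≈ 7.2111 ✓.


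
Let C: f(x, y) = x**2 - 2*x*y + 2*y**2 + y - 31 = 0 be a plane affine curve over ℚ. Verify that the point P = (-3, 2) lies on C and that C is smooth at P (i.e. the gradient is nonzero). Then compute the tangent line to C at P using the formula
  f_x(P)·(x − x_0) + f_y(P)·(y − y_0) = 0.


Tangent line at P: -10*x + 15*y - 60 = 0.

Step 1: f(-3, 2) = 0, so P lies on C.
Step 2: partial derivatives
  f_x(x, y) = 2*x - 2*y, f_y(x, y) = -2*x + 4*y + 1.
  f_x(P) = -10, f_y(P) = 15 (gradient nonzero, so P is smooth).
Step 3: tangent line at P: -10·(x − -3) + 15·(y − 2) = 0.
Expanding: -10*x + 15*y - 60 = 0.


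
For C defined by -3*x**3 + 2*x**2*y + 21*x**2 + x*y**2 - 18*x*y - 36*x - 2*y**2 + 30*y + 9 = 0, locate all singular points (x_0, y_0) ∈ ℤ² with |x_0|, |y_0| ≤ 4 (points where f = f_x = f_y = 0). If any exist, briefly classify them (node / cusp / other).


Singular points: {(3, 3)}; classification: cusp.

Compute partial derivatives:
  f_x = -9*x**2 + 4*x*y + 42*x + y**2 - 18*y - 36.
  f_y = 2*x**2 + 2*x*y - 18*x - 4*y + 30.
Scan x_0 ∈ {−4, ..., 4}. For each x_0, f_y(x_0, y) is a polynomial in y; find its integer roots y ∈ {−4, ..., 4}, then test f_x and f at those candidates.
  x = -4: f_y(-4, y) = 134 - 12*y; no integer root y with |y| ≤ 4.
  x = -3: f_y(-3, y) = 102 - 10*y; no integer root y with |y| ≤ 4.
  x = -2: f_y(-2, y) = 74 - 8*y; no integer root y with |y| ≤ 4.
  x = -1: f_y(-1, y) = 50 - 6*y; no integer root y with |y| ≤ 4.
  x = 0: f_y(0, y) = 30 - 4*y; no integer root y with |y| ≤ 4.
  x = 1: f_y(1, y) = 14 - 2*y; no integer root y with |y| ≤ 4.
  x = 2: f_y(2, y) = 2; no integer root y with |y| ≤ 4.
  x = 3: f_y(3, y) = 2*y - 6; vanishes at y ∈ {3}. (3, 3): f_x = 0, f = 0 — SINGULAR.
  x = 4: f_y(4, y) = 4*y - 10; no integer root y with |y| ≤ 4.
Only singular point on the grid: (3, 3).
Classify: substitute x = 3 + u, y = 3 + v and expand: f = -3*u**3 + 2*u**2*v + u*v**2 + v**2.
No constant or linear terms (consistent with a singular point). Quadratic part: v**2. Cubic part: -3*u**3 + 2*u**2*v + u*v**2.
The quadratic part v**2 is a perfect square, so there is a single (double) tangent line v = 0, i.e. y = 3. Restricting the cubic part to that line (v = 0) leaves -3*u**3 ≠ 0, so f is not divisible by v and the branch is v² ≈ 3*u**3 to lowest order — this is a cusp.
Classification: cusp.


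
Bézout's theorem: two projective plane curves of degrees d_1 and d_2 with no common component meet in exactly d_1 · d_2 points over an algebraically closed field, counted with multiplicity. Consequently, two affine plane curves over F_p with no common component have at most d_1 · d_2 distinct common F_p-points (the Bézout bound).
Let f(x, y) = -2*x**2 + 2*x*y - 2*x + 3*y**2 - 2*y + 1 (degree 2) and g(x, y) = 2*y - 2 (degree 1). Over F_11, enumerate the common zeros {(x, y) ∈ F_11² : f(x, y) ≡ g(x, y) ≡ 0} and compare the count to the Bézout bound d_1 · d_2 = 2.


Common zeros: {(1, 1), (10, 1)}; count = 2; Bézout bound = 2.

deg(f) = 2, deg(g) = 1, so Bézout bound = 2.
Scan x ∈ F_11. For each x, list the y ∈ F_11 with f(x, y) ≡ 0 and those with g(x, y) ≡ 0 (mod 11); the common zeros in that column are the intersection.
  x = 0: f ≡ 0 at y ∈ {3, 5}; g ≡ 0 at y ∈ {1}; common: ∅.
  x = 1: f ≡ 0 at y ∈ {1, 10}; g ≡ 0 at y ∈ {1}; common: {1}.
  x = 2: f ≡ 0 at y ∈ {0, 3}; g ≡ 0 at y ∈ {1}; common: ∅.
  x = 3: f ≡ 0 at y ∈ ∅; g ≡ 0 at y ∈ {1}; common: ∅.
  x = 4: f ≡ 0 at y ∈ {4, 5}; g ≡ 0 at y ∈ {1}; common: ∅.
  x = 5: f ≡ 0 at y ∈ ∅; g ≡ 0 at y ∈ {1}; common: ∅.
  x = 6: f ≡ 0 at y ∈ ∅; g ≡ 0 at y ∈ {1}; common: ∅.
  x = 7: f ≡ 0 at y ∈ ∅; g ≡ 0 at y ∈ {1}; common: ∅.
  x = 8: f ≡ 0 at y ∈ {0, 10}; g ≡ 0 at y ∈ {1}; common: ∅.
  x = 9: f ≡ 0 at y ∈ ∅; g ≡ 0 at y ∈ {1}; common: ∅.
  x = 10: f ≡ 0 at y ∈ {1, 4}; g ≡ 0 at y ∈ {1}; common: {1}.
Collecting: common zeros = {(1, 1), (10, 1)}, so the count is 2.
Comparison with the Bézout bound: 2 ≤ 2 = deg(f)·deg(g), as expected for curves with no common component (the bound is attained).


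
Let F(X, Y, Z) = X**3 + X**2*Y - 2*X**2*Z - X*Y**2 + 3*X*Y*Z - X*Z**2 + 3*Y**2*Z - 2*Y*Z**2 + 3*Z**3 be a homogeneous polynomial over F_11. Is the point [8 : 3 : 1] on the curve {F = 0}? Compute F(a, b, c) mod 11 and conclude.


F(8,3,1) ≡ 9 (mod 11); P is NOT on the curve.

Evaluate F(8, 3, 1) term-by-term (mod 11).
  X**3 ↦ 1·512·1·1 = 512
  X**2*Y ↦ 1·64·3·1 = 192
  -2*X**2*Z ↦ -2·64·1·1 = -128
  -X*Y**2 ↦ -1·8·9·1 = -72
  3*X*Y*Z ↦ 3·8·3·1 = 72
  -X*Z**2 ↦ -1·8·1·1 = -8
  3*Y**2*Z ↦ 3·1·9·1 = 27
  -2*Y*Z**2 ↦ -2·1·3·1 = -6
  3*Z**3 ↦ 3·1·1·1 = 3
Sum: F(8, 3, 1) = (512) + (192) + (-128) + (-72) + (72) + (-8) + (27) + (-6) + (3) = 592.
Reducing mod 11: 592 ≡ 9 (mod 11).
Since F(a, b, c) ≡ 9 ≠ 0 (mod 11), P does NOT lie on the curve.


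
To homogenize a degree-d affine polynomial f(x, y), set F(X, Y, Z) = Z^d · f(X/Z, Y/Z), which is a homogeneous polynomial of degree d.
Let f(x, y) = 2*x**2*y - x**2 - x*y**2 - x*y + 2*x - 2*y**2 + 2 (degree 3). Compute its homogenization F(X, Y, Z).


F(X, Y, Z) = 2*X**2*Y - X**2*Z - X*Y**2 - X*Y*Z + 2*X*Z**2 - 2*Y**2*Z + 2*Z**3

deg(f) = 3.
Substitute x = X/Z, y = Y/Z into f, then multiply by Z^3.
  monomial 2·x^2·y^1 ↦ 2·X^2·Y^1·Z^0.
  monomial -1·x^2·y^0 ↦ -1·X^2·Y^0·Z^1.
  monomial -1·x^1·y^2 ↦ -1·X^1·Y^2·Z^0.
  monomial -1·x^1·y^1 ↦ -1·X^1·Y^1·Z^1.
  monomial 2·x^1·y^0 ↦ 2·X^1·Y^0·Z^2.
  monomial -2·x^0·y^2 ↦ -2·X^0·Y^2·Z^1.
  monomial 2·x^0·y^0 ↦ 2·X^0·Y^0·Z^3.
Collecting: F(X, Y, Z) = 2*X**2*Y - X**2*Z - X*Y**2 - X*Y*Z + 2*X*Z**2 - 2*Y**2*Z + 2*Z**3.


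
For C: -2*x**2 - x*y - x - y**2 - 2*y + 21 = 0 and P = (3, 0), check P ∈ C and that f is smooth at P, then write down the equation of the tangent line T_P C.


Tangent line at P: -13*x - 5*y + 39 = 0.

Step 1: f(3, 0) = 0, so P lies on C.
Step 2: partial derivatives
  f_x(x, y) = -4*x - y - 1, f_y(x, y) = -x - 2*y - 2.
  f_x(P) = -13, f_y(P) = -5 (gradient nonzero, so P is smooth).
Step 3: tangent line at P: -13·(x − 3) + -5·(y − 0) = 0.
Expanding: -13*x - 5*y + 39 = 0.


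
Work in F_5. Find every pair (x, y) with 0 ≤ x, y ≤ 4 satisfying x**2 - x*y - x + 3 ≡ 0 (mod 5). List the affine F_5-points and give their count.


Affine F_5-points: {(1, 3), (2, 0), (3, 3), (4, 0)}; count = 4.

For each of the 25 pairs (x, y) ∈ F_5², evaluate f(x, y) mod 5. Record the zeros.
  x = 0: [0↦3, 1↦3, 2↦3, 3↦3, 4↦3]  zeros at y ∈ ∅
  x = 1: [0↦3, 1↦2, 2↦1, 3↦0, 4↦4]  zeros at y ∈ {3}
  x = 2: [0↦0, 1↦3, 2↦1, 3↦4, 4↦2]  zeros at y ∈ {0}
  x = 3: [0↦4, 1↦1, 2↦3, 3↦0, 4↦2]  zeros at y ∈ {3}
  x = 4: [0↦0, 1↦1, 2↦2, 3↦3, 4↦4]  zeros at y ∈ {0}
Collecting zeros: affine points = {(1, 3), (2, 0), (3, 3), (4, 0)}.
Total count |C(F_5)_aff| = 4.


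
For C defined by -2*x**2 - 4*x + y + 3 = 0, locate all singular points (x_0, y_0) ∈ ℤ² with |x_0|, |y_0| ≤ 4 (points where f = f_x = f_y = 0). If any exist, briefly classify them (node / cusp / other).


No singular points in the scanned grid; C is smooth there.

Compute partial derivatives:
  f_x = -4*x - 4.
  f_y = 1.
f_y = 1 is a nonzero constant, so f_y never vanishes: no point (x, y) can satisfy f = f_x = f_y = 0. In particular no (x, y) ∈ {−4, ..., 4}² is singular; the curve is smooth.


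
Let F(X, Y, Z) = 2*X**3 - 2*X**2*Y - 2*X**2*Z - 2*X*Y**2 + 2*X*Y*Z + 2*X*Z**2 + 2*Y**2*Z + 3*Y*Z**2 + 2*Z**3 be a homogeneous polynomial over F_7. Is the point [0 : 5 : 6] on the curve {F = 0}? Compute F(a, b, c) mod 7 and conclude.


F(0,5,6) ≡ 5 (mod 7); P is NOT on the curve.

Evaluate F(0, 5, 6) term-by-term (mod 7).
  2*X**3 ↦ 2·0·1·1 = 0
  -2*X**2*Y ↦ -2·0·5·1 = 0
  -2*X**2*Z ↦ -2·0·1·6 = 0
  -2*X*Y**2 ↦ -2·0·25·1 = 0
  2*X*Y*Z ↦ 2·0·5·6 = 0
  2*X*Z**2 ↦ 2·0·1·36 = 0
  2*Y**2*Z ↦ 2·1·25·6 = 300
  3*Y*Z**2 ↦ 3·1·5·36 = 540
  2*Z**3 ↦ 2·1·1·216 = 432
Sum: F(0, 5, 6) = (0) + (0) + (0) + (0) + (0) + (0) + (300) + (540) + (432) = 1272.
Reducing mod 7: 1272 ≡ 5 (mod 7).
Since F(a, b, c) ≡ 5 ≠ 0 (mod 7), P does NOT lie on the curve.


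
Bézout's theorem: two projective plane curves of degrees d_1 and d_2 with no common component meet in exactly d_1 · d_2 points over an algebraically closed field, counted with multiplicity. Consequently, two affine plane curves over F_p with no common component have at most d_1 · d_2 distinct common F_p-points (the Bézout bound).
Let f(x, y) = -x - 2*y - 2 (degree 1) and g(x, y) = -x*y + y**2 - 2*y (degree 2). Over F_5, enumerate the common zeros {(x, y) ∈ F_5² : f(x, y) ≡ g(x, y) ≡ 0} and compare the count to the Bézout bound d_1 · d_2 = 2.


Common zeros: {(3, 0)}; count = 1; Bézout bound = 2.

deg(f) = 1, deg(g) = 2, so Bézout bound = 2.
Scan x ∈ F_5. For each x, list the y ∈ F_5 with f(x, y) ≡ 0 and those with g(x, y) ≡ 0 (mod 5); the common zeros in that column are the intersection.
  x = 0: f ≡ 0 at y ∈ {4}; g ≡ 0 at y ∈ {0, 2}; common: ∅.
  x = 1: f ≡ 0 at y ∈ {1}; g ≡ 0 at y ∈ {0, 3}; common: ∅.
  x = 2: f ≡ 0 at y ∈ {3}; g ≡ 0 at y ∈ {0, 4}; common: ∅.
  x = 3: f ≡ 0 at y ∈ {0}; g ≡ 0 at y ∈ {0}; common: {0}.
  x = 4: f ≡ 0 at y ∈ {2}; g ≡ 0 at y ∈ {0, 1}; common: ∅.
Collecting: common zeros = {(3, 0)}, so the count is 1.
Comparison with the Bézout bound: 1 ≤ 2 = deg(f)·deg(g), as expected for curves with no common component (the affine F_5-count falls short of the bound because intersections may lie at infinity, over extension fields, or carry multiplicity).


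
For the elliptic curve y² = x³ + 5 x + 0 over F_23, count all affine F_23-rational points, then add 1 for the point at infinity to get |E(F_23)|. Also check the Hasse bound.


Affine points = {(0, 0), (1, 11), (1, 12), (2, 8), (2, 15), (5, 9), (5, 14), (6, 4), (6, 19), (8, 0), (11, 11), (11, 12), (13, 10), (13, 13), (14, 10), (14, 13), (15, 0), (16, 6), (16, 17), (19, 10), (19, 13), (20, 2), (20, 21)}; affine count = 23; |E(F_23)| = 24.

Discriminant check: Δ ∝ 4a³ + 27b² = 4·5³ + 27·0² = 4·125 + 27·0 ≡ 17 (mod 23). Nonzero ⇒ E is nonsingular.
For each x ∈ F_23, compute rhs = x³ + 5·x + 0 mod 23, then count y ∈ F_23 with y² ≡ rhs.
  x = 0: rhs = 0, matching y values: 0 (1 points).
  x = 1: rhs = 6, matching y values: 11, 12 (2 points).
  x = 2: rhs = 18, matching y values: 8, 15 (2 points).
  x = 3: rhs = 19, matching y values: none (0 points).
  x = 4: rhs = 15, matching y values: none (0 points).
  x = 5: rhs = 12, matching y values: 9, 14 (2 points).
  x = 6: rhs = 16, matching y values: 4, 19 (2 points).
  x = 7: rhs = 10, matching y values: none (0 points).
  x = 8: rhs = 0, matching y values: 0 (1 points).
  x = 9: rhs = 15, matching y values: none (0 points).
  x = 10: rhs = 15, matching y values: none (0 points).
  x = 11: rhs = 6, matching y values: 11, 12 (2 points).
  x = 12: rhs = 17, matching y values: none (0 points).
  x = 13: rhs = 8, matching y values: 10, 13 (2 points).
  x = 14: rhs = 8, matching y values: 10, 13 (2 points).
  x = 15: rhs = 0, matching y values: 0 (1 points).
  x = 16: rhs = 13, matching y values: 6, 17 (2 points).
  x = 17: rhs = 7, matching y values: none (0 points).
  x = 18: rhs = 11, matching y values: none (0 points).
  x = 19: rhs = 8, matching y values: 10, 13 (2 points).
  x = 20: rhs = 4, matching y values: 2, 21 (2 points).
  x = 21: rhs = 5, matching y values: none (0 points).
  x = 22: rhs = 17, matching y values: none (0 points).
Total affine count: 23.
Full point count |E(F_23)| = 23 + 1 = 24.
Hasse bound: |24 − (23+1)| = |0| = 0 ≤ 2√23 ≈ 9.5917 ✓.


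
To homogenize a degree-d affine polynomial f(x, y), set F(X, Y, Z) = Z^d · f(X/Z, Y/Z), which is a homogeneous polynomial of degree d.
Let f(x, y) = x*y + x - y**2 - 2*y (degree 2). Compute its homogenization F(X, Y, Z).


F(X, Y, Z) = X*Y + X*Z - Y**2 - 2*Y*Z

deg(f) = 2.
Substitute x = X/Z, y = Y/Z into f, then multiply by Z^2.
  monomial 1·x^1·y^1 ↦ 1·X^1·Y^1·Z^0.
  monomial 1·x^1·y^0 ↦ 1·X^1·Y^0·Z^1.
  monomial -1·x^0·y^2 ↦ -1·X^0·Y^2·Z^0.
  monomial -2·x^0·y^1 ↦ -2·X^0·Y^1·Z^1.
Collecting: F(X, Y, Z) = X*Y + X*Z - Y**2 - 2*Y*Z.


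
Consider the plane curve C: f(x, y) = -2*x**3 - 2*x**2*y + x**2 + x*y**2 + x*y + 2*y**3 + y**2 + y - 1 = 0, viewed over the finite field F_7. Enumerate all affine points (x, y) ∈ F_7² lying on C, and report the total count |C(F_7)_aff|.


Affine F_7-points: {(0, 2), (0, 4), (1, 3), (2, 5), (2, 6), (3, 2), (4, 1), (6, 2)}; count = 8.

For each of the 49 pairs (x, y) ∈ F_7², evaluate f(x, y) mod 7. Record the zeros.
  x = 0: [0↦6, 1↦3, 2↦0, 3↦2, 4↦0, 5↦6, 6↦4]  zeros at y ∈ {2, 4}
  x = 1: [0↦5, 1↦2, 2↦1, 3↦0, 4↦4, 5↦4, 6↦5]  zeros at y ∈ {3}
  x = 2: [0↦1, 1↦1, 2↦5, 3↦4, 4↦3, 5↦0, 6↦0]  zeros at y ∈ {5, 6}
  x = 3: [0↦3, 1↦2, 2↦0, 3↦2, 4↦6, 5↦3, 6↦5]  zeros at y ∈ {2}
  x = 4: [0↦6, 1↦0, 2↦2, 3↦3, 4↦1, 5↦1, 6↦1]  zeros at y ∈ {1}
  x = 5: [0↦5, 1↦4, 2↦6, 3↦2, 4↦4, 5↦3, 6↦4]  zeros at y ∈ ∅
  x = 6: [0↦2, 1↦2, 2↦0, 3↦1, 4↦3, 5↦4, 6↦2]  zeros at y ∈ {2}
Collecting zeros: affine points = {(0, 2), (0, 4), (1, 3), (2, 5), (2, 6), (3, 2), (4, 1), (6, 2)}.
Total count |C(F_7)_aff| = 8.


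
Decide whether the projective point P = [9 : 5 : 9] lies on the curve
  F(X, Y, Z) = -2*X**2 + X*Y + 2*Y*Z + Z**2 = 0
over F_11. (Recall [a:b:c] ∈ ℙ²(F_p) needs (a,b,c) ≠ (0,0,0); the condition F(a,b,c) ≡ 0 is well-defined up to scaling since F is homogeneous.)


F(9,5,9) ≡ 10 (mod 11); P is NOT on the curve.

Evaluate F(9, 5, 9) term-by-term (mod 11).
  -2*X**2 ↦ -2·81·1·1 = -162
  X*Y ↦ 1·9·5·1 = 45
  2*Y*Z ↦ 2·1·5·9 = 90
  Z**2 ↦ 1·1·1·81 = 81
Sum: F(9, 5, 9) = (-162) + (45) + (90) + (81) = 54.
Reducing mod 11: 54 ≡ 10 (mod 11).
Since F(a, b, c) ≡ 10 ≠ 0 (mod 11), P does NOT lie on the curve.


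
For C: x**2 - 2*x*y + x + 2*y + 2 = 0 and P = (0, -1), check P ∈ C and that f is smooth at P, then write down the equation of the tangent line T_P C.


Tangent line at P: 3*x + 2*y + 2 = 0.

Step 1: f(0, -1) = 0, so P lies on C.
Step 2: partial derivatives
  f_x(x, y) = 2*x - 2*y + 1, f_y(x, y) = 2 - 2*x.
  f_x(P) = 3, f_y(P) = 2 (gradient nonzero, so P is smooth).
Step 3: tangent line at P: 3·(x − 0) + 2·(y − -1) = 0.
Expanding: 3*x + 2*y + 2 = 0.


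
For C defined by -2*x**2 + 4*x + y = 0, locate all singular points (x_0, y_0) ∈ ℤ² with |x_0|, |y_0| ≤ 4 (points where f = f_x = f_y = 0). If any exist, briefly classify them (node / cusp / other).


No singular points in the scanned grid; C is smooth there.

Compute partial derivatives:
  f_x = 4 - 4*x.
  f_y = 1.
f_y = 1 is a nonzero constant, so f_y never vanishes: no point (x, y) can satisfy f = f_x = f_y = 0. In particular no (x, y) ∈ {−4, ..., 4}² is singular; the curve is smooth.


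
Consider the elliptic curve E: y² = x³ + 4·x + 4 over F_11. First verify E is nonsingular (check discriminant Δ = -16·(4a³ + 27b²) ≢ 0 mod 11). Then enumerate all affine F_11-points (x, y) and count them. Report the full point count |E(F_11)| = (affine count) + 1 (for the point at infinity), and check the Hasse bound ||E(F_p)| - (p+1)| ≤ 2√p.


Affine points = {(0, 2), (0, 9), (1, 3), (1, 8), (2, 3), (2, 8), (7, 1), (7, 10), (8, 3), (8, 8)}; affine count = 10; |E(F_11)| = 11.

Discriminant check: Δ ∝ 4a³ + 27b² = 4·4³ + 27·4² = 4·64 + 27·16 ≡ 6 (mod 11). Nonzero ⇒ E is nonsingular.
For each x ∈ F_11, compute rhs = x³ + 4·x + 4 mod 11, then count y ∈ F_11 with y² ≡ rhs.
  x = 0: rhs = 4, matching y values: 2, 9 (2 points).
  x = 1: rhs = 9, matching y values: 3, 8 (2 points).
  x = 2: rhs = 9, matching y values: 3, 8 (2 points).
  x = 3: rhs = 10, matching y values: none (0 points).
  x = 4: rhs = 7, matching y values: none (0 points).
  x = 5: rhs = 6, matching y values: none (0 points).
  x = 6: rhs = 2, matching y values: none (0 points).
  x = 7: rhs = 1, matching y values: 1, 10 (2 points).
  x = 8: rhs = 9, matching y values: 3, 8 (2 points).
  x = 9: rhs = 10, matching y values: none (0 points).
  x = 10: rhs = 10, matching y values: none (0 points).
Total affine count: 10.
Full point count |E(F_11)| = 10 + 1 = 11.
Hasse bound: |11 − (11+1)| = |-1| = 1 ≤ 2√11 ≈ 6.6332 ✓.


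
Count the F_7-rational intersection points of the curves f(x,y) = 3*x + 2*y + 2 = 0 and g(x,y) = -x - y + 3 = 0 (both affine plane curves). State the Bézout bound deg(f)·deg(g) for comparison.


Common zeros: {(6, 4)}; count = 1; Bézout bound = 1.

deg(f) = 1, deg(g) = 1, so Bézout bound = 1.
Scan x ∈ F_7. For each x, list the y ∈ F_7 with f(x, y) ≡ 0 and those with g(x, y) ≡ 0 (mod 7); the common zeros in that column are the intersection.
  x = 0: f ≡ 0 at y ∈ {6}; g ≡ 0 at y ∈ {3}; common: ∅.
  x = 1: f ≡ 0 at y ∈ {1}; g ≡ 0 at y ∈ {2}; common: ∅.
  x = 2: f ≡ 0 at y ∈ {3}; g ≡ 0 at y ∈ {1}; common: ∅.
  x = 3: f ≡ 0 at y ∈ {5}; g ≡ 0 at y ∈ {0}; common: ∅.
  x = 4: f ≡ 0 at y ∈ {0}; g ≡ 0 at y ∈ {6}; common: ∅.
  x = 5: f ≡ 0 at y ∈ {2}; g ≡ 0 at y ∈ {5}; common: ∅.
  x = 6: f ≡ 0 at y ∈ {4}; g ≡ 0 at y ∈ {4}; common: {4}.
Collecting: common zeros = {(6, 4)}, so the count is 1.
Comparison with the Bézout bound: 1 ≤ 1 = deg(f)·deg(g), as expected for curves with no common component (the bound is attained).
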